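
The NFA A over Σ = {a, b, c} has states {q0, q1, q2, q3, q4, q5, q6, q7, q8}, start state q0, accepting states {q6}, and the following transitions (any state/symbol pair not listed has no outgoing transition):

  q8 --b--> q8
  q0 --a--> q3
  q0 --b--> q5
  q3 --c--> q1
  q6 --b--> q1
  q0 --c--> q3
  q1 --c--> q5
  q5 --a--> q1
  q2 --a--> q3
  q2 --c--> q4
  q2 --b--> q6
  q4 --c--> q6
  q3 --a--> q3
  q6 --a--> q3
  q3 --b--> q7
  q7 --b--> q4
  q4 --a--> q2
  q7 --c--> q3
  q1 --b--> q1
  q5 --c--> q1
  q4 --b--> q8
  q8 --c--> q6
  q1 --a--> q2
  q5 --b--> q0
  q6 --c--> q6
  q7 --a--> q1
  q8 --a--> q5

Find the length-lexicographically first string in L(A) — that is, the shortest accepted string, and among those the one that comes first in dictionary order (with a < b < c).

abbc

A breadth-first search from q0 reaches an accepting state first via the path q0 → q3 → q7 → q4 → q6 on input abbc.
No string of length < 4 is accepted (BFS exhausts all shorter strings without reaching an accepting state), and abbc is the lexicographically least accepting string of length 4.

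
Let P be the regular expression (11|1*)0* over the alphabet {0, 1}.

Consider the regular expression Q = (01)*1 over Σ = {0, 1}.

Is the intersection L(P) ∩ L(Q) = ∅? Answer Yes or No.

No

The string 1 is accepted by both P and Q.
Hence L(P) ∩ L(Q) ≠ ∅.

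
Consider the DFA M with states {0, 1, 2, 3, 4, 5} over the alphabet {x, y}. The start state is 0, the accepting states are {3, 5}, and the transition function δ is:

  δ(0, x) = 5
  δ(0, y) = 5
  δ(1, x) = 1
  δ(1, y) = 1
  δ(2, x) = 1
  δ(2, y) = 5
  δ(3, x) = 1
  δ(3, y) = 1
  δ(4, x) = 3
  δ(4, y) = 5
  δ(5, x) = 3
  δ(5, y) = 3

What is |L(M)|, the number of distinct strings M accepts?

6

The useful subgraph on states {0, 3, 5} is acyclic, so L(M) is finite; the longest accepting path visits 3 useful states, giving maximum string length 2.
Counting accepting paths from 0 by length: 2 of length 1, 4 of length 2. Total 6.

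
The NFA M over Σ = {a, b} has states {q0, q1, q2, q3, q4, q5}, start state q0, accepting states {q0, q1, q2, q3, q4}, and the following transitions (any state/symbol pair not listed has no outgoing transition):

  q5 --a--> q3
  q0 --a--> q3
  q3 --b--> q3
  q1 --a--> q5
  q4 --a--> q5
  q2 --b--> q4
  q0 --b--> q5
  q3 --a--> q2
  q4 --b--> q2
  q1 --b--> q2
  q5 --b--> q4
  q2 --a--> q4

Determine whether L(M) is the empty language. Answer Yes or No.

The empty string ε is accepted: the run q0 ends in the accepting state q0.
Since at least one string is accepted, L(M) is not empty.

No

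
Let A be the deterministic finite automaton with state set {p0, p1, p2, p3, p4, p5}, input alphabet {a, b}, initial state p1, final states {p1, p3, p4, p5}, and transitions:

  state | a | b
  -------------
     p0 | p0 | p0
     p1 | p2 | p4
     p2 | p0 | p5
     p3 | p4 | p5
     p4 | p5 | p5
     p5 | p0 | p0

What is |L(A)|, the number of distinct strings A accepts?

5

The useful subgraph on states {p1, p2, p4, p5} is acyclic, so L(A) is finite; the longest accepting path visits 3 useful states, giving maximum string length 2.
Counting accepting paths from p1 by length: 1 of length 0, 1 of length 1, 3 of length 2. Total 5.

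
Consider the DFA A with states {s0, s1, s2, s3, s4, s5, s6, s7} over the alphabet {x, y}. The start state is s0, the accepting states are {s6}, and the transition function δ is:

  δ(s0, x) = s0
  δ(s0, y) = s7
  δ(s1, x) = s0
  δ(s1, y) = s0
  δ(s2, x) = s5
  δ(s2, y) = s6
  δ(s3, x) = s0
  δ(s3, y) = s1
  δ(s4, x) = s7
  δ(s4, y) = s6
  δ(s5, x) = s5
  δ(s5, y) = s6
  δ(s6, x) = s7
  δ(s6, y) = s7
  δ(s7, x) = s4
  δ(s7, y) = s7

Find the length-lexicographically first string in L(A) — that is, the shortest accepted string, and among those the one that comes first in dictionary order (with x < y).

yxy

A breadth-first search from s0 reaches an accepting state first via the path s0 → s7 → s4 → s6 on input yxy.
No string of length < 3 is accepted (BFS exhausts all shorter strings without reaching an accepting state), and yxy is the lexicographically least accepting string of length 3.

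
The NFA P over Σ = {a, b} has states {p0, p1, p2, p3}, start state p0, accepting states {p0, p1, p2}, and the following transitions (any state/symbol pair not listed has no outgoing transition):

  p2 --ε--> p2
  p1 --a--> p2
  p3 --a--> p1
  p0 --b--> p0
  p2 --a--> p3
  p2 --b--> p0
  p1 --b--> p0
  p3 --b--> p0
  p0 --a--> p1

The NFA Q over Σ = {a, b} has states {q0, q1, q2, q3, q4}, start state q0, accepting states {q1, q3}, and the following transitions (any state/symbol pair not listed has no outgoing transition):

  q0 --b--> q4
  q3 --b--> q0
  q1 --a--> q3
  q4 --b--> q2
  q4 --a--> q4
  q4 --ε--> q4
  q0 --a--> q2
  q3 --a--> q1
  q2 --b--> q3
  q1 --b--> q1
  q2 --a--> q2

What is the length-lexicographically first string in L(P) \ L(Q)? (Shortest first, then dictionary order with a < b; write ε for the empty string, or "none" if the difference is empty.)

The empty string ε is accepted by P but not by Q.
Since ε is the unique shortest string, it is the required witness.

ε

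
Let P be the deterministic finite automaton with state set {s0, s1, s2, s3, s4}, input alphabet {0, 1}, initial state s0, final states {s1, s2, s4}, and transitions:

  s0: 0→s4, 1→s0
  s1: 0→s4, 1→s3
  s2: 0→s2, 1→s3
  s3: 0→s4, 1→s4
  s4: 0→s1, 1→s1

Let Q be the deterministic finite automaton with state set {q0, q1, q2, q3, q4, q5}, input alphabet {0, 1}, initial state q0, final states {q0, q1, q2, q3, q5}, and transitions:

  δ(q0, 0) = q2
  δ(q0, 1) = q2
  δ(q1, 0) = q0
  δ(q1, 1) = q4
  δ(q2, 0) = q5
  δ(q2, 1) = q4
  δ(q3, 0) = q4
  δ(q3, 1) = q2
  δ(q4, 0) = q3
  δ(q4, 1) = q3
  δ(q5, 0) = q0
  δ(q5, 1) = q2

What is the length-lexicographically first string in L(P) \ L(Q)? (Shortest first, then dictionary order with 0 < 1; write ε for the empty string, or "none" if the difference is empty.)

The string 01 is accepted by P but not by Q.
No shorter string lies in the difference, and 01 is the lexicographically first length-2 string in L(P) \ L(Q).

01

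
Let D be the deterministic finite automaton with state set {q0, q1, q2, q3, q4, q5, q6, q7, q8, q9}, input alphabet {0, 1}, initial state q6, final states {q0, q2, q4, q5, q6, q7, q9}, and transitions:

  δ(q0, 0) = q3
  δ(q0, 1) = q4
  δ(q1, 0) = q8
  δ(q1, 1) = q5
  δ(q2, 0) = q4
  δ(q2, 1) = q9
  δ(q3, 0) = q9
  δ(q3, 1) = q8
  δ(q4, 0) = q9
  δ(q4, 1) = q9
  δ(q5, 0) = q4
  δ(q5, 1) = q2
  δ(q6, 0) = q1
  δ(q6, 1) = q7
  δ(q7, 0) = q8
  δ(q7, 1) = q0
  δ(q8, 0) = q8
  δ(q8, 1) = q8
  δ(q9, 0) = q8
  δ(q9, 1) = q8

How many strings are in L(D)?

16

The useful subgraph on states {q0, q1, q2, q3, q4, q5, q6, q7, q9} is acyclic, so L(D) is finite; the longest accepting path visits 6 useful states, giving maximum string length 5.
Counting accepting paths from q6 by length: 1 of length 0, 1 of length 1, 2 of length 2, 3 of length 3, 7 of length 4, 2 of length 5. Total 16.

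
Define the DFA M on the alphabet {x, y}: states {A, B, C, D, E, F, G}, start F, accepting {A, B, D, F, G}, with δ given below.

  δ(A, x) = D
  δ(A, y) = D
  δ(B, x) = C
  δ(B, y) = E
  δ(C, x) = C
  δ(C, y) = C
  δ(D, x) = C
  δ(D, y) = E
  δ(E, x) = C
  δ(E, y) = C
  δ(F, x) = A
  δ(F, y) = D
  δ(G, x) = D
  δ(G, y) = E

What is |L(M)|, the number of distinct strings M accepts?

5

The useful subgraph on states {A, D, F} is acyclic, so L(M) is finite; the longest accepting path visits 3 useful states, giving maximum string length 2.
Counting accepting paths from F by length: 1 of length 0, 2 of length 1, 2 of length 2. Total 5.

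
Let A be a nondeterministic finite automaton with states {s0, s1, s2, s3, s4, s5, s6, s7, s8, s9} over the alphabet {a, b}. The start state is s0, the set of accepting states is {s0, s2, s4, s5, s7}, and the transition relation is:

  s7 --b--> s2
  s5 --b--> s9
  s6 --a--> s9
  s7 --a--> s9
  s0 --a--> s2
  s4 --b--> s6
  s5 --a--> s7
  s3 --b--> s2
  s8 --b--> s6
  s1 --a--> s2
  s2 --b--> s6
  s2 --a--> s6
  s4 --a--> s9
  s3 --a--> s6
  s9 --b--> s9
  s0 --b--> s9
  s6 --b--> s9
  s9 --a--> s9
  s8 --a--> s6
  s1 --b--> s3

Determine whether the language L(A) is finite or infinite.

The useful states (reachable from s0 and able to reach an accepting state) are {s0, s2}.
Restricted to these states the transition graph has no cycle, so every accepting path has bounded length and L is finite.

finite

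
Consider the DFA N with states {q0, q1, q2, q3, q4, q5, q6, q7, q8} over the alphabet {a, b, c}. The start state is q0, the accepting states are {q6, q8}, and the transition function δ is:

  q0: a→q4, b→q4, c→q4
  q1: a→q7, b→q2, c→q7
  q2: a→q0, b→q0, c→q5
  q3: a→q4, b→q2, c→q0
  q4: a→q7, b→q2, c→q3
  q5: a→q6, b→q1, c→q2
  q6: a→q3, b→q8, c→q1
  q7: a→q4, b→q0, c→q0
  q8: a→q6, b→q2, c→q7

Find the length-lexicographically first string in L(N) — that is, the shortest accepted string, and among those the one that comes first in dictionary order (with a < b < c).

abca

A breadth-first search from q0 reaches an accepting state first via the path q0 → q4 → q2 → q5 → q6 on input abca.
No string of length < 4 is accepted (BFS exhausts all shorter strings without reaching an accepting state), and abca is the lexicographically least accepting string of length 4.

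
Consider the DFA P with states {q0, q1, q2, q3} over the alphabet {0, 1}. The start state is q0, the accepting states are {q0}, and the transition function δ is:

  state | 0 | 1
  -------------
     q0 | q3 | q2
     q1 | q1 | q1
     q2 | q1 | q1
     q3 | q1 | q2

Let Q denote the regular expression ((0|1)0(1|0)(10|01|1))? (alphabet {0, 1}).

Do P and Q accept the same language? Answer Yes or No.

No

The string 0001 is accepted by Q but rejected by P.
So L(P) ≠ L(Q).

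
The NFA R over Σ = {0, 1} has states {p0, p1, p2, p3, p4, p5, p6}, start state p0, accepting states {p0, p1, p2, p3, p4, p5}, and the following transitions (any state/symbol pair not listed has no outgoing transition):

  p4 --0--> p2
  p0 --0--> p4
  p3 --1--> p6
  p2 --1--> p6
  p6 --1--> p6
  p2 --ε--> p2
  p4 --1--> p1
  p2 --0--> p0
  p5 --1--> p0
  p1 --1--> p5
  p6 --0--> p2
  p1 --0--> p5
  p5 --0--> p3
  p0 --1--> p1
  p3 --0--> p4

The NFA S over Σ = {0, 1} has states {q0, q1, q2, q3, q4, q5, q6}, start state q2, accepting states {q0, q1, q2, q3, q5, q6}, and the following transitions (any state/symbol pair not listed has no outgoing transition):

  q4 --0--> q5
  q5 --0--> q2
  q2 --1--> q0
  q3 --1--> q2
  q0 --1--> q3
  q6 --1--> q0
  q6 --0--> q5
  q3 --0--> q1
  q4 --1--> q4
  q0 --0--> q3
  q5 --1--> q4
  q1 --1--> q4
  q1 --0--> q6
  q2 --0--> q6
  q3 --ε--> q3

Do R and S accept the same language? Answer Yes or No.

Yes

Exploring the product automaton R × S from the start pair (p0, q2), following both machines on each input symbol, reaches 7 state pairs: (p0, q2), (p4, q6), (p1, q0), (p2, q5), (p5, q3), (p6, q4), (p3, q1).
R accepts in {p0, p1, p2, p3, p4, p5} and S accepts in {q0, q1, q2, q3, q5, q6}. In every reachable pair the two components are either both accepting — (p0, q2), (p4, q6), (p1, q0), (p2, q5), (p5, q3), (p3, q1) — or both non-accepting, so no string is accepted by exactly one of the machines: L(R) \ L(S) and L(S) \ L(R) are both empty.
Hence every string is accepted by R iff it is accepted by S, and the two languages coincide.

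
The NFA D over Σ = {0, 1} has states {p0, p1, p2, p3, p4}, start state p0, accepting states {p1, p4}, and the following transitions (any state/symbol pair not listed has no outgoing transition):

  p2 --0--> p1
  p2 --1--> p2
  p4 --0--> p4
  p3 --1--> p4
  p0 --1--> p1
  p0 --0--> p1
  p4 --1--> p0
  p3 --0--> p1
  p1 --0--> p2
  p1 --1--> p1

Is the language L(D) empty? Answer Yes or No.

No

The string 0 is accepted: the run p0 → p1 ends in the accepting state p1.
Since at least one string is accepted, L(D) is not empty.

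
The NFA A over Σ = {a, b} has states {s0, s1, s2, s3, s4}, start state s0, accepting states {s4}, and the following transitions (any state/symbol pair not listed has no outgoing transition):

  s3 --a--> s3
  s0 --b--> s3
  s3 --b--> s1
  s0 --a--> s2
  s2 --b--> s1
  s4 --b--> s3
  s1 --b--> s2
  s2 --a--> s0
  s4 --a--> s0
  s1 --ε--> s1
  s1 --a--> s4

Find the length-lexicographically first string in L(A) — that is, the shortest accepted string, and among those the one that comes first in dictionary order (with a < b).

aba

A breadth-first search from s0 reaches an accepting state first via the path s0 → s2 → s1 → s4 on input aba.
No string of length < 3 is accepted (BFS exhausts all shorter strings without reaching an accepting state), and aba is the lexicographically least accepting string of length 3.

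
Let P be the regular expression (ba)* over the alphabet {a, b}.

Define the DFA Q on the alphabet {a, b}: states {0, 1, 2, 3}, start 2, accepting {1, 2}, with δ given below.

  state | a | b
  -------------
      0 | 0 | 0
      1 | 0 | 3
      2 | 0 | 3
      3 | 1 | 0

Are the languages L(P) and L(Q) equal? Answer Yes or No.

Converting the expression P to a DFA (subset construction, then merging equivalent states) gives the minimal DFA with states {p0, p1, p2}, start state p0, accepting states {p0} and transitions p0: a→p1, b→p2; p1: a→p1, b→p1; p2: a→p0, b→p1.
Exploring the product automaton P × Q from the start pair (p0, 2), following both machines on each input symbol, reaches 4 state pairs: (p0, 2), (p1, 0), (p2, 3), (p0, 1).
P accepts in {p0} and Q accepts in {1, 2}. In every reachable pair the two components are either both accepting — (p0, 2), (p0, 1) — or both non-accepting, so no string is accepted by exactly one of the machines: L(P) \ L(Q) and L(Q) \ L(P) are both empty.
Hence every string is accepted by P iff it is accepted by Q, and the two languages coincide.

Yes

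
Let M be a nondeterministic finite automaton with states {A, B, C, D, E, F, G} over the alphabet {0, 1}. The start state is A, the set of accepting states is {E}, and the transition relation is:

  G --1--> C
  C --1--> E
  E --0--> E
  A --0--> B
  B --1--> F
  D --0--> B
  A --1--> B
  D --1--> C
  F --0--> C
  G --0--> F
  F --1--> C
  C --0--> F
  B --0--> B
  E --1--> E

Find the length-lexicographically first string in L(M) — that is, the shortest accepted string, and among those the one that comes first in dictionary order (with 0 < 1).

0101

A breadth-first search from A reaches an accepting state first via the path A → B → F → C → E on input 0101.
No string of length < 4 is accepted (BFS exhausts all shorter strings without reaching an accepting state), and 0101 is the lexicographically least accepting string of length 4.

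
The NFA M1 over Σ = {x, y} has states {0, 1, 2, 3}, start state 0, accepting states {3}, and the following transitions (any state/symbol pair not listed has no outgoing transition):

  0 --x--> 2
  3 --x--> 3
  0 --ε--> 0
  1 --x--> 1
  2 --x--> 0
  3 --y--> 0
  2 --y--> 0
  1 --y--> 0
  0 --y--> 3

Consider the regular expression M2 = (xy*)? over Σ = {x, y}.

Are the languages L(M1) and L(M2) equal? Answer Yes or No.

No

The string y is accepted by M1 but rejected by M2.
So L(M1) ≠ L(M2).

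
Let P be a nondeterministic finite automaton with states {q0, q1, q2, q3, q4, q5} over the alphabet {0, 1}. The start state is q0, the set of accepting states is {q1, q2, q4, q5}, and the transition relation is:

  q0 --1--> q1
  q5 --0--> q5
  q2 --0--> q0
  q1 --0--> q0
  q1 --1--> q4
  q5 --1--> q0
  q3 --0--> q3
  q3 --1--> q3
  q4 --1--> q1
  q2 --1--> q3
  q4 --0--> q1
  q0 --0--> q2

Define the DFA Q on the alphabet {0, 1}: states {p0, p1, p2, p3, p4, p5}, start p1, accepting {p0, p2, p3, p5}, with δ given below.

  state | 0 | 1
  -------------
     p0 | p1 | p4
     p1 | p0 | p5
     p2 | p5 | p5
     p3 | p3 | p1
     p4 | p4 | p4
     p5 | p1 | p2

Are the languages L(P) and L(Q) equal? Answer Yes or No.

Exploring the product automaton P × Q from the start pair (q0, p1), following both machines on each input symbol, reaches 5 state pairs: (q0, p1), (q2, p0), (q1, p5), (q3, p4), (q4, p2).
P accepts in {q1, q2, q4, q5} and Q accepts in {p0, p2, p3, p5}. In every reachable pair the two components are either both accepting — (q2, p0), (q1, p5), (q4, p2) — or both non-accepting, so no string is accepted by exactly one of the machines: L(P) \ L(Q) and L(Q) \ L(P) are both empty.
Hence every string is accepted by P iff it is accepted by Q, and the two languages coincide.

Yes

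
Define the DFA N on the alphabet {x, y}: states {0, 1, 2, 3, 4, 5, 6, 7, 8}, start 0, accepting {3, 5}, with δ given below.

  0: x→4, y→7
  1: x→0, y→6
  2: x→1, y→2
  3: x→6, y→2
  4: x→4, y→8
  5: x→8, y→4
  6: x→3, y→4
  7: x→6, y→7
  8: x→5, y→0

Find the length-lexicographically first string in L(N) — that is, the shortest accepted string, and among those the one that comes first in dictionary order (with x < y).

xyx

A breadth-first search from 0 reaches an accepting state first via the path 0 → 4 → 8 → 5 on input xyx.
No string of length < 3 is accepted (BFS exhausts all shorter strings without reaching an accepting state), and xyx is the lexicographically least accepting string of length 3.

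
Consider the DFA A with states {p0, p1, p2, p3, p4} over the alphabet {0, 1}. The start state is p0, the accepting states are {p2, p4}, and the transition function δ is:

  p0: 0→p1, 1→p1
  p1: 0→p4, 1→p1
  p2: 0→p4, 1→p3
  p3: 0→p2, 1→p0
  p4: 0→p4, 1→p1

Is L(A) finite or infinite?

State p1 is reachable from the start and can reach an accepting state, and it lies on the cycle p1 → p1.
Traversing that cycle any number of times yields accepted strings of unbounded length, so the language is infinite.

infinite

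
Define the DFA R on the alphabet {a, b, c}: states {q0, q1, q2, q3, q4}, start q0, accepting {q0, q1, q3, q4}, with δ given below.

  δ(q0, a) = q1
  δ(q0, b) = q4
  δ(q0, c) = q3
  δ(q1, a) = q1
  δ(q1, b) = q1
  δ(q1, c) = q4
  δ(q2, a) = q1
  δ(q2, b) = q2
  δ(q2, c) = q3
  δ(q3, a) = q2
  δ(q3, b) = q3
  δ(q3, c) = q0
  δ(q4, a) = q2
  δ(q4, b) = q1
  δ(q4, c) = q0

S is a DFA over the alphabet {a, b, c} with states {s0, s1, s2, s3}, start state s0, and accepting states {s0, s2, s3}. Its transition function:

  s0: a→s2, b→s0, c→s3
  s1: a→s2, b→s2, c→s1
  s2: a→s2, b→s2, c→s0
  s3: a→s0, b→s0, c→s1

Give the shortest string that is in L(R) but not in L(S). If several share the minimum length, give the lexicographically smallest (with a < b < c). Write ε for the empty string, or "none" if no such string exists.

The string cc is accepted by R but not by S.
No shorter string lies in the difference, and cc is the lexicographically first length-2 string in L(R) \ L(S).

cc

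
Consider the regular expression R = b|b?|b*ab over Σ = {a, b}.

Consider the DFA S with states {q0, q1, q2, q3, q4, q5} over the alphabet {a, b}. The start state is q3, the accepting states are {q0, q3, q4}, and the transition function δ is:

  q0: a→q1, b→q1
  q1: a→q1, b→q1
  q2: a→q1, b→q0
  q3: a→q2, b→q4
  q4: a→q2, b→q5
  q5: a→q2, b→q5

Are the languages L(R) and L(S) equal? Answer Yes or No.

Yes

Converting the expression R to a DFA (subset construction, then merging equivalent states) gives the minimal DFA with states {r0, r1, r2, r3, r4, r5}, start state r0, accepting states {r0, r2, r4} and transitions r0: a→r1, b→r2; r1: a→r3, b→r4; r2: a→r1, b→r5; r3: a→r3, b→r3; r4: a→r3, b→r3; r5: a→r1, b→r5.
Exploring the product automaton R × S from the start pair (r0, q3), following both machines on each input symbol, reaches 6 state pairs: (r0, q3), (r1, q2), (r2, q4), (r3, q1), (r4, q0), (r5, q5).
R accepts in {r0, r2, r4} and S accepts in {q0, q3, q4}. In every reachable pair the two components are either both accepting — (r0, q3), (r2, q4), (r4, q0) — or both non-accepting, so no string is accepted by exactly one of the machines: L(R) \ L(S) and L(S) \ L(R) are both empty.
Hence every string is accepted by R iff it is accepted by S, and the two languages coincide.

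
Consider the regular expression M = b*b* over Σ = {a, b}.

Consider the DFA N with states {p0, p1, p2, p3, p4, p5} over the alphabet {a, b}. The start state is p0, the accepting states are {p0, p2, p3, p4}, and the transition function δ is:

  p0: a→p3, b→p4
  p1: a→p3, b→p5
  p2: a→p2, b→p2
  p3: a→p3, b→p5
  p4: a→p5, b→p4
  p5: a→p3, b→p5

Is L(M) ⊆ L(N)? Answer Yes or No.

Converting the expression M to a DFA (subset construction, then merging equivalent states) gives the minimal DFA with states {m0, m1}, start state m0, accepting states {m0} and transitions m0: a→m1, b→m0; m1: a→m1, b→m1.
Exploring the product automaton M × N from the start pair (m0, p0), following both machines on each input symbol, reaches 4 state pairs: (m0, p0), (m1, p3), (m0, p4), (m1, p5).
M accepts in {m0} and N accepts in {p0, p2, p3, p4}. The reachable pairs whose M-component is accepting are (m0, p0), (m0, p4); in each of them the N-component is accepting too, so the product for L(M) \ L(N) (M-component accepting, N-component rejecting) has no reachable accepting pair and the difference is empty.
Hence every string in L(M) is also in L(N).

Yes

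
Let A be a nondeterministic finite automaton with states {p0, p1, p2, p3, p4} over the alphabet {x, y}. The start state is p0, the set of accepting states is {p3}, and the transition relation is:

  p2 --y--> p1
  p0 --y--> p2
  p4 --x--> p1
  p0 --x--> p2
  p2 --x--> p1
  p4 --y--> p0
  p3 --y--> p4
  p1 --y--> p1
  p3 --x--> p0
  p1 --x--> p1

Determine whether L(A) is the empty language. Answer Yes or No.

The states reachable from the start state are {p0, p1, p2}.
None of the accepting states {p3} is reachable, so no string is accepted and L(A) = ∅.

Yes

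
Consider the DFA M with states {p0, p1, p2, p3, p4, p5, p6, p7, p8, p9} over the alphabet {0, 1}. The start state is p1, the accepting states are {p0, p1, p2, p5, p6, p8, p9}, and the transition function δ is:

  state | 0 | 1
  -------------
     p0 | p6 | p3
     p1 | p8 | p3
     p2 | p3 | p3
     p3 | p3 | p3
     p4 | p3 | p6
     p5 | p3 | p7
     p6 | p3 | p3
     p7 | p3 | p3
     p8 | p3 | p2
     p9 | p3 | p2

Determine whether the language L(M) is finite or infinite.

finite

The useful states (reachable from p1 and able to reach an accepting state) are {p1, p2, p8}.
Restricted to these states the transition graph has no cycle, so every accepting path has bounded length and L is finite.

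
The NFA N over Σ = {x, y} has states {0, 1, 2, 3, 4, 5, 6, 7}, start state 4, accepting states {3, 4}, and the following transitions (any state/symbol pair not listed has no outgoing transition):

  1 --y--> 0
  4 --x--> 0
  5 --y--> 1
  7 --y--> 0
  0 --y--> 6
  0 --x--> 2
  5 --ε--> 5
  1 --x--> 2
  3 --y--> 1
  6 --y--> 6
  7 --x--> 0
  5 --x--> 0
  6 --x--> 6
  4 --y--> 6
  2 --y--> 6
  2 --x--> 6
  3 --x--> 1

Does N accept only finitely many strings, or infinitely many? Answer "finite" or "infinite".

finite

The useful states (reachable from 4 and able to reach an accepting state) are {4}.
Restricted to these states the transition graph has no cycle, so every accepting path has bounded length and L is finite.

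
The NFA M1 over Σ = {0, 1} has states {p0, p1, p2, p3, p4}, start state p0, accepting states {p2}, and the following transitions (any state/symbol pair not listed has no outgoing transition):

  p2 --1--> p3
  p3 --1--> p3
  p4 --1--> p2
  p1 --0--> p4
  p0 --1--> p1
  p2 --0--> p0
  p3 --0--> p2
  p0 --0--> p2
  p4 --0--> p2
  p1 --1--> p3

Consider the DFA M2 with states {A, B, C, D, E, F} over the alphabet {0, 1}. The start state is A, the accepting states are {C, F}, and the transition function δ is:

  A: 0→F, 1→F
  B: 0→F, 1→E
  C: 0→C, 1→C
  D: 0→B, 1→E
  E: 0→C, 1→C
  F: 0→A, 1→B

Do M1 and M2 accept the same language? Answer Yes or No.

No

The string 1 is accepted by M2 but rejected by M1.
So L(M1) ≠ L(M2).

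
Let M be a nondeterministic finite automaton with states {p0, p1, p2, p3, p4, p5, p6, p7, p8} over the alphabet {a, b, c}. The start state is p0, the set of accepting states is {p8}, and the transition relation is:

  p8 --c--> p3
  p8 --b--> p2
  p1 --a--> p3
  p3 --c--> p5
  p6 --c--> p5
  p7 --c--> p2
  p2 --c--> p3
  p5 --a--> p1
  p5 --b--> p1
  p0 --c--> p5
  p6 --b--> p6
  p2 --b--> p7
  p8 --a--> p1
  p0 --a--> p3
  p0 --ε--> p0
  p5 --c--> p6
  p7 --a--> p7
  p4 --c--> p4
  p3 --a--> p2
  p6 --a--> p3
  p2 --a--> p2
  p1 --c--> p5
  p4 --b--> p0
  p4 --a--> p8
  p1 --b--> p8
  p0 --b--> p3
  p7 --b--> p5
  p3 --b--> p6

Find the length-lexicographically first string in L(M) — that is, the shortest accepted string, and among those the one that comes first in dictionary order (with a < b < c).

A breadth-first search from p0 reaches an accepting state first via the path p0 → p5 → p1 → p8 on input cab.
No string of length < 3 is accepted (BFS exhausts all shorter strings without reaching an accepting state), and cab is the lexicographically least accepting string of length 3.

cab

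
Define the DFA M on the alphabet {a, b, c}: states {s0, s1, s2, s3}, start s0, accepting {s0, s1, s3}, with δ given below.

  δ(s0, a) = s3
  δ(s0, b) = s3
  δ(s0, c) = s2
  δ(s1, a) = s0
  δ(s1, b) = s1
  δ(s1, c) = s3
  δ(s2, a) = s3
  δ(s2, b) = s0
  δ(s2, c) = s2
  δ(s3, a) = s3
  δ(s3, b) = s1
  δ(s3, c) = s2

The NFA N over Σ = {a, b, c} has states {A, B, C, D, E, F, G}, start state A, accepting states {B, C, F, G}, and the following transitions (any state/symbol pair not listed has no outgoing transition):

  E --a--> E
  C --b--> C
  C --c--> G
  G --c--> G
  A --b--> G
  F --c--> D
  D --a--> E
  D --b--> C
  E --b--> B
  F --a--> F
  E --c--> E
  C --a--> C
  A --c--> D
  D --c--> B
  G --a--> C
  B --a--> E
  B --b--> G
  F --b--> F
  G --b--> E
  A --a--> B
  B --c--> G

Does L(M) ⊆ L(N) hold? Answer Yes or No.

The empty string ε is in L(M) but not in L(N).
So L(M) ⊄ L(N).

No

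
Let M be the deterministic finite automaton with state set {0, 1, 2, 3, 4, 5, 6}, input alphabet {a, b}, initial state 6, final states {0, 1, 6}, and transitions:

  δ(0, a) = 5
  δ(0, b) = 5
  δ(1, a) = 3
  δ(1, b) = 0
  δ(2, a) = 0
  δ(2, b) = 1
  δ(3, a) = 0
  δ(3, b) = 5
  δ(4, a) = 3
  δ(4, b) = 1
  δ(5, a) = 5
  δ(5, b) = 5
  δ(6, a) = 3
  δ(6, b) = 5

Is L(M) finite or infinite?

finite

The useful states (reachable from 6 and able to reach an accepting state) are {0, 3, 6}.
Restricted to these states the transition graph has no cycle, so every accepting path has bounded length and L is finite.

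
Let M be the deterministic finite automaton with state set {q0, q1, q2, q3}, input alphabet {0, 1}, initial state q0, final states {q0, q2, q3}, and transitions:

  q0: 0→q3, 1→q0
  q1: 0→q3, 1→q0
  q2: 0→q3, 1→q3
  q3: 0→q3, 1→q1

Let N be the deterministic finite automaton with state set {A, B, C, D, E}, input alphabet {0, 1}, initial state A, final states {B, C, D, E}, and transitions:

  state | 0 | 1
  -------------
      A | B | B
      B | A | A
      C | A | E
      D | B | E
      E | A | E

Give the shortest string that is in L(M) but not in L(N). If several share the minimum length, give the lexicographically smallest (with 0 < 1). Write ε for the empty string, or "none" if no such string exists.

ε

The empty string ε is accepted by M but not by N.
Since ε is the unique shortest string, it is the required witness.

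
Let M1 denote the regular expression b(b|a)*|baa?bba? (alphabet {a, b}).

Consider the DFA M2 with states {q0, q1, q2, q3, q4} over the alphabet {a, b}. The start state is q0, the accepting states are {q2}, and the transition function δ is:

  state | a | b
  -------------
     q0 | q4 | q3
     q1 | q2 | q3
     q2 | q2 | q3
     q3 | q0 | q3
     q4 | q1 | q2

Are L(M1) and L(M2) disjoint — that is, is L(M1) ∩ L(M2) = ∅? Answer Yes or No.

The string baab is accepted by both M1 and M2.
Hence L(M1) ∩ L(M2) ≠ ∅.

No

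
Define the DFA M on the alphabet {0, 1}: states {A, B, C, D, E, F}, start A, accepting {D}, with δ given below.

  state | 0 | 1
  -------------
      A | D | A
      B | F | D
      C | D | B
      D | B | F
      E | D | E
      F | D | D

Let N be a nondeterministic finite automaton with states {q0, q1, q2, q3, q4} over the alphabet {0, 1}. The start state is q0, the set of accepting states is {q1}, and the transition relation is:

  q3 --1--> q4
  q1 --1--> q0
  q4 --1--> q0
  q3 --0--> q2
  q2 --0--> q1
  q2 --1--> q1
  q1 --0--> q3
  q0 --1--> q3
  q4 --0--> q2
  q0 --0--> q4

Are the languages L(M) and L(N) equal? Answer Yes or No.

The string 0 is accepted by M but rejected by N.
So L(M) ≠ L(N).

No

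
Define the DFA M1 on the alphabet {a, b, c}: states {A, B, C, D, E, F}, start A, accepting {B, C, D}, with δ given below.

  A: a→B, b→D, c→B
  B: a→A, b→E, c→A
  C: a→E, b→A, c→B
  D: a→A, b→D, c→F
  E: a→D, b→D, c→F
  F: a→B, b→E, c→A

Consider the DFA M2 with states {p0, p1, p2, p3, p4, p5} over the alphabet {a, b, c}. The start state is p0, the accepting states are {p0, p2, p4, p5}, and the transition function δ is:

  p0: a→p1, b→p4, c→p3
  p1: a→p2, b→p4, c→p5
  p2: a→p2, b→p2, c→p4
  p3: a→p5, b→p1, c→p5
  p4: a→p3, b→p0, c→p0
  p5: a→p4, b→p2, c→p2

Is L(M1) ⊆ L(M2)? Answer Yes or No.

No

The string a is in L(M1) but not in L(M2).
So L(M1) ⊄ L(M2).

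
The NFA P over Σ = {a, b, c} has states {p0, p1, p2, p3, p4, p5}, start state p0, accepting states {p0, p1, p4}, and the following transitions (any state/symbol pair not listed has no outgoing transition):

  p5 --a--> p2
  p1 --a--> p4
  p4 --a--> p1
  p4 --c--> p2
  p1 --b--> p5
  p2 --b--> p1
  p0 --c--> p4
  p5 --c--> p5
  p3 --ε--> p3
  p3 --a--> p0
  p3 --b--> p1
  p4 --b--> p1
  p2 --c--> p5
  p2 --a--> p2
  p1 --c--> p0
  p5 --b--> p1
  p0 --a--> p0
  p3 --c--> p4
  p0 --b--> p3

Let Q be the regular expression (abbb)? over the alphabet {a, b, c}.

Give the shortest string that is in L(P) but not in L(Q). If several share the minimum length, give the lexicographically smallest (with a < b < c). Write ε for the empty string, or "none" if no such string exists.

The string a is accepted by P but not by Q.
No shorter string lies in the difference, and a is the lexicographically first length-1 string in L(P) \ L(Q).

a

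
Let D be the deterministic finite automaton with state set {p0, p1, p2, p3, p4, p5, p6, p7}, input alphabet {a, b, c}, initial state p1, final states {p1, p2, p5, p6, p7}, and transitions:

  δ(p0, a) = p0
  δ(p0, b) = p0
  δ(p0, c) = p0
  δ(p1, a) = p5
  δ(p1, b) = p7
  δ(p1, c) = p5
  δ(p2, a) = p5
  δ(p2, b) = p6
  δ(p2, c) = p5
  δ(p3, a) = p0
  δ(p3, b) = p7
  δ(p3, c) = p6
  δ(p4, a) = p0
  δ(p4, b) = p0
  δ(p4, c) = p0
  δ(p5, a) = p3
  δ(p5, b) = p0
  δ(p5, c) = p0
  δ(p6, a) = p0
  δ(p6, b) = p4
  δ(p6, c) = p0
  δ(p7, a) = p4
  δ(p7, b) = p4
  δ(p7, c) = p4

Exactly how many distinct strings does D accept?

The useful subgraph on states {p1, p3, p5, p6, p7} is acyclic, so L(D) is finite; the longest accepting path visits 4 useful states, giving maximum string length 3.
Counting accepting paths from p1 by length: 1 of length 0, 3 of length 1, 4 of length 3. Total 8.

8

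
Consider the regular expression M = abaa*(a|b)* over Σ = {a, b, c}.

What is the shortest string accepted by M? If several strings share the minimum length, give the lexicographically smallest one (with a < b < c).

By inspection of the expression, no string of length less than 3 matches, and aba is the lexicographically first match of length 3.

aba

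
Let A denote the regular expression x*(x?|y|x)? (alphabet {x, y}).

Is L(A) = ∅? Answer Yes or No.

The empty string ε matches the expression, so it belongs to L(A).
Since L(A) contains at least one string, it is not empty.

No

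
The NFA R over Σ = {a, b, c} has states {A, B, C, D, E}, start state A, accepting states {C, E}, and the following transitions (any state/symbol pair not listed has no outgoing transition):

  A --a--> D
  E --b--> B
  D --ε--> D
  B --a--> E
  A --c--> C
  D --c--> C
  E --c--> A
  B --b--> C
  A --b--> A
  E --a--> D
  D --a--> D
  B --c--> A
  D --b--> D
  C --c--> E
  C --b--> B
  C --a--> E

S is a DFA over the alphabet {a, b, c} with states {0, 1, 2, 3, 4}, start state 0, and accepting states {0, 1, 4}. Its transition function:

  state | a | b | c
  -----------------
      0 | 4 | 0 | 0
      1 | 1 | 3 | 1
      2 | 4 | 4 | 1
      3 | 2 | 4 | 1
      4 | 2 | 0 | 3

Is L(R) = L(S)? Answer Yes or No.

No

The string ac is accepted by R but rejected by S.
So L(R) ≠ L(S).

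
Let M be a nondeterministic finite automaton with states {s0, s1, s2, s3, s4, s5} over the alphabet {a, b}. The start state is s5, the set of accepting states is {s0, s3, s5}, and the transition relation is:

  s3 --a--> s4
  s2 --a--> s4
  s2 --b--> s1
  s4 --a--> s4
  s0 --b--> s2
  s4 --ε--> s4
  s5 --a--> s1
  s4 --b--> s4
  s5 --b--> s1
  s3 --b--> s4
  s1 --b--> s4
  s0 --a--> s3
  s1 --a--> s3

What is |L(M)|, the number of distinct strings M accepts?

The useful subgraph on states {s1, s3, s5} is acyclic, so L(M) is finite; the longest accepting path visits 3 useful states, giving maximum string length 2.
Counting accepting paths from s5 by length: 1 of length 0, 2 of length 2. Total 3.

3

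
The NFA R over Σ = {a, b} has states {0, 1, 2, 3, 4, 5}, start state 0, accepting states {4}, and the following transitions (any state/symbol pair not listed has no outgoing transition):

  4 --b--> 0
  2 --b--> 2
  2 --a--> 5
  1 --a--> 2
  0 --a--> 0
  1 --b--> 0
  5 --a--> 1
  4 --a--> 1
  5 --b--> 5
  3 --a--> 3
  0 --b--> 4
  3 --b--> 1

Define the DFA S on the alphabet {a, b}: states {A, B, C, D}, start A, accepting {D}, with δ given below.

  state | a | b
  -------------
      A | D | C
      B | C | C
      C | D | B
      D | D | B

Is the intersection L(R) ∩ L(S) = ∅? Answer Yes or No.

Exploring the product automaton R × S from the start pair (0, A), following both machines on each input symbol, reaches 14 state pairs: (0, A), (0, D), (4, C), (4, B), (1, D), (0, B), (1, C), (0, C), (2, D), (5, D), (2, B), (5, B), (5, C), (2, C).
R accepts in {4} and S accepts in {D}; no reachable pair has both components accepting, so no string drives both machines to acceptance simultaneously and L(R) ∩ L(S) = ∅.
So no string is accepted by both, and the intersection is empty.

Yes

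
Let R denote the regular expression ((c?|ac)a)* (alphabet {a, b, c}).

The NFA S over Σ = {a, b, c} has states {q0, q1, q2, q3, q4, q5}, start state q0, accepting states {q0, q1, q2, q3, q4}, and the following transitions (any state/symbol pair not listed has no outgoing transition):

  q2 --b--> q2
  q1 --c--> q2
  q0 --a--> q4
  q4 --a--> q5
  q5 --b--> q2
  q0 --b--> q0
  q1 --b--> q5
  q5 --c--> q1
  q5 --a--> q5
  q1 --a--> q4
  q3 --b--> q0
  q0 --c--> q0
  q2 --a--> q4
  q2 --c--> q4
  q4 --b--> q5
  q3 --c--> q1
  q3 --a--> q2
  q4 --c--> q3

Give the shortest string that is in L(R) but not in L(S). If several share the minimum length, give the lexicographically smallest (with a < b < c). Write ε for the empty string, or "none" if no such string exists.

The string aa is accepted by R but not by S.
No shorter string lies in the difference, and aa is the lexicographically first length-2 string in L(R) \ L(S).

aa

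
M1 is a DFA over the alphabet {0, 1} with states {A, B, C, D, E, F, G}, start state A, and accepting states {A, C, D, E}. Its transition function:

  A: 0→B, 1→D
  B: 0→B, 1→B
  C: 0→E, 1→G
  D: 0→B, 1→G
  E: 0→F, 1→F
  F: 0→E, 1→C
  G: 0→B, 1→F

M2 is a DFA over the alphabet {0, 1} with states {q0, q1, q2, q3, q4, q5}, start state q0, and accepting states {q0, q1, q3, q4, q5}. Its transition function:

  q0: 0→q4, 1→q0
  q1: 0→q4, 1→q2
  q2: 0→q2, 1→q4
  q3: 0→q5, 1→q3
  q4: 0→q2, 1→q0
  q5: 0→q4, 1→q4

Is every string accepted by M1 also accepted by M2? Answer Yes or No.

No

The string 111000 is in L(M1) but not in L(M2).
So L(M1) ⊄ L(M2).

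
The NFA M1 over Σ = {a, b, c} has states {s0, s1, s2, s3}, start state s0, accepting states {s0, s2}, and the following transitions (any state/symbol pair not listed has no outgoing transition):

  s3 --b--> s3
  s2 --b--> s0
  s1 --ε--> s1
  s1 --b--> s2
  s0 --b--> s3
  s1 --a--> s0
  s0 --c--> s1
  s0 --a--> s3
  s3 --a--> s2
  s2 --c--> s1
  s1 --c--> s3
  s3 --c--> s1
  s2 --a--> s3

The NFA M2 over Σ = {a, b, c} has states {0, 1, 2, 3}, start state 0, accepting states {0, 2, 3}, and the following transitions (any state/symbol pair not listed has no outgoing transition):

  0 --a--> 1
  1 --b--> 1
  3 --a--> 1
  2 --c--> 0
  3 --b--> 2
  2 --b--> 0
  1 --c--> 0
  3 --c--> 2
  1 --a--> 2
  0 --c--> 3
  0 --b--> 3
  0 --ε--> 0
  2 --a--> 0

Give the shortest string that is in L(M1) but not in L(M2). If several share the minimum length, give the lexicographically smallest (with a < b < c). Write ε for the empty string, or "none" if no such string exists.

ba

The string ba is accepted by M1 but not by M2.
No shorter string lies in the difference, and ba is the lexicographically first length-2 string in L(M1) \ L(M2).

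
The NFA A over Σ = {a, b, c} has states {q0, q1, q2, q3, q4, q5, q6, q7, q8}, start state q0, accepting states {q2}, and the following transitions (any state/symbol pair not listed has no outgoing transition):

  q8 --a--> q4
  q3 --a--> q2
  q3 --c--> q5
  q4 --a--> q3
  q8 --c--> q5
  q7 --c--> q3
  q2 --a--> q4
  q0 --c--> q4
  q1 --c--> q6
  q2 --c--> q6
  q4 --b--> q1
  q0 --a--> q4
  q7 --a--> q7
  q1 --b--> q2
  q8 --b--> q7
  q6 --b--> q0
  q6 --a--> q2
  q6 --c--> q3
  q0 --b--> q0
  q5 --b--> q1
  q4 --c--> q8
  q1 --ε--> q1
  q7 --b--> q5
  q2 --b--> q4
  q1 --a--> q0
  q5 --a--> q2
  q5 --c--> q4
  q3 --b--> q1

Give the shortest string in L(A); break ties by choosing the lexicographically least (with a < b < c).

A breadth-first search from q0 reaches an accepting state first via the path q0 → q4 → q3 → q2 on input aaa.
No string of length < 3 is accepted (BFS exhausts all shorter strings without reaching an accepting state), and aaa is the lexicographically least accepting string of length 3.

aaa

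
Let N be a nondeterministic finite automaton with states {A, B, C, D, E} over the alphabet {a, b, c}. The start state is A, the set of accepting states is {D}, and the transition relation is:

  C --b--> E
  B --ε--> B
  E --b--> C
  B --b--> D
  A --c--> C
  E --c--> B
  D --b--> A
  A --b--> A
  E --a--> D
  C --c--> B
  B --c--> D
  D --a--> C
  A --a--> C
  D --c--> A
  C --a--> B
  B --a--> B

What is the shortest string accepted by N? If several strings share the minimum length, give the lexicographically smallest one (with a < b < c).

aab

A breadth-first search from A reaches an accepting state first via the path A → C → B → D on input aab.
No string of length < 3 is accepted (BFS exhausts all shorter strings without reaching an accepting state), and aab is the lexicographically least accepting string of length 3.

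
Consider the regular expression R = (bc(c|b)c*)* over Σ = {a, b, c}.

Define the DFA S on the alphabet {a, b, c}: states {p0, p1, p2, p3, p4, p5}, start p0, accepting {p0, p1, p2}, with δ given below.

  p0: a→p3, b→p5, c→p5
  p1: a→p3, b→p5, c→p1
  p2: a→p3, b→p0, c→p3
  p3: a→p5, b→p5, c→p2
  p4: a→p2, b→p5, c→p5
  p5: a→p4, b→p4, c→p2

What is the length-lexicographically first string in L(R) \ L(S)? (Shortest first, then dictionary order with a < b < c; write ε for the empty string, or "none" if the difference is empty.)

bcc

The string bcc is accepted by R but not by S.
No shorter string lies in the difference, and bcc is the lexicographically first length-3 string in L(R) \ L(S).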